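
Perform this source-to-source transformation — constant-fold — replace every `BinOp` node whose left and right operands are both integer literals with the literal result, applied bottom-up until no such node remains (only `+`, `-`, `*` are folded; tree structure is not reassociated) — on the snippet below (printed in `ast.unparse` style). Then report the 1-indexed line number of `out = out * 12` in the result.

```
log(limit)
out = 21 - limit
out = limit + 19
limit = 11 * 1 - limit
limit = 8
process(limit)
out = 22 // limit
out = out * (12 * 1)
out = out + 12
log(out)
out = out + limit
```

Transformed code:
log(limit)
out = 21 - limit
out = limit + 19
limit = 11 - limit
limit = 8
process(limit)
out = 22 // limit
out = out * 12
out = out + 12
log(out)
out = out + limit

8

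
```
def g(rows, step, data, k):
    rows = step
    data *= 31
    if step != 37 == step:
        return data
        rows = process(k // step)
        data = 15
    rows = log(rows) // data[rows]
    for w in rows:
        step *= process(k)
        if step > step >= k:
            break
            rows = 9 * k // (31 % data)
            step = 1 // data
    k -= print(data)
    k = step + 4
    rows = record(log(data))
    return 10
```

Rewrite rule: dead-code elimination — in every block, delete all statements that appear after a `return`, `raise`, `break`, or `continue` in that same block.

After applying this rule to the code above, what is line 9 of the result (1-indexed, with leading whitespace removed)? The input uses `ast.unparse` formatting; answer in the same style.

Transformed code:
def g(rows, step, data, k):
    rows = step
    data *= 31
    if step != 37 == step:
        return data
    rows = log(rows) // data[rows]
    for w in rows:
        step *= process(k)
        if step > step >= k:
            break
    k -= print(data)
    k = step + 4
    rows = record(log(data))
    return 10

if step > step >= k:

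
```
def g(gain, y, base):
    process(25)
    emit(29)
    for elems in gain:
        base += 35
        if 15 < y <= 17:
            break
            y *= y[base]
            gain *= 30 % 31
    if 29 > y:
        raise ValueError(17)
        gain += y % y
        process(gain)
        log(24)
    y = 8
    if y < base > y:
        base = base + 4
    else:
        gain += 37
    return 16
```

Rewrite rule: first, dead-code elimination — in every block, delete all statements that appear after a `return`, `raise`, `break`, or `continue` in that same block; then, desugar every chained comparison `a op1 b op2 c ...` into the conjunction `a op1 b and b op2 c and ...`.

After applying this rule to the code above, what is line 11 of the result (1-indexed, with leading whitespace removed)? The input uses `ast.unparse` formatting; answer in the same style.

Transformed code:
def g(gain, y, base):
    process(25)
    emit(29)
    for elems in gain:
        base += 35
        if 15 < y and y <= 17:
            break
    if 29 > y:
        raise ValueError(17)
    y = 8
    if y < base and base > y:
        base = base + 4
    else:
        gain += 37
    return 16

if y < base and base > y:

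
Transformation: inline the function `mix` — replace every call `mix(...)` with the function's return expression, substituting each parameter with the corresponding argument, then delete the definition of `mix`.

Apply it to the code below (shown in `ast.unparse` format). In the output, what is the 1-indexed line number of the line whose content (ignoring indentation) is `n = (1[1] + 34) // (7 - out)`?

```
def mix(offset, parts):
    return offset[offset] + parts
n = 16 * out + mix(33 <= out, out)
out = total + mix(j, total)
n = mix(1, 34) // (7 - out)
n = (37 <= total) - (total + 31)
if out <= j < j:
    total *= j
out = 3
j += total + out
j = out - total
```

3

Transformed code:
n = 16 * out + ((33 <= out)[33 <= out] + out)
out = total + (j[j] + total)
n = (1[1] + 34) // (7 - out)
n = (37 <= total) - (total + 31)
if out <= j < j:
    total *= j
out = 3
j += total + out
j = out - total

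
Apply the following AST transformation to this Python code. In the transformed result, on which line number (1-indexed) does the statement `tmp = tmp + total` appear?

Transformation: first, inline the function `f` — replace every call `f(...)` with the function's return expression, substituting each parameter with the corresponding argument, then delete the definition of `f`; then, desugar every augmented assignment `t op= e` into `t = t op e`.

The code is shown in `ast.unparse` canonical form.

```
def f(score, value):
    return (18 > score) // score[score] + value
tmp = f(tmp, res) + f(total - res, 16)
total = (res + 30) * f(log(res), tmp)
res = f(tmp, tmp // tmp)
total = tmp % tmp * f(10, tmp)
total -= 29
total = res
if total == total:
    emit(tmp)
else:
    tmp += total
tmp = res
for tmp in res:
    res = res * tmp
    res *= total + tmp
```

10

Transformed code:
tmp = (18 > tmp) // tmp[tmp] + res + ((18 > total - res) // (total - res)[total - res] + 16)
total = (res + 30) * ((18 > log(res)) // log(res)[log(res)] + tmp)
res = (18 > tmp) // tmp[tmp] + tmp // tmp
total = tmp % tmp * ((18 > 10) // 10[10] + tmp)
total = total - 29
total = res
if total == total:
    emit(tmp)
else:
    tmp = tmp + total
tmp = res
for tmp in res:
    res = res * tmp
    res = res * (total + tmp)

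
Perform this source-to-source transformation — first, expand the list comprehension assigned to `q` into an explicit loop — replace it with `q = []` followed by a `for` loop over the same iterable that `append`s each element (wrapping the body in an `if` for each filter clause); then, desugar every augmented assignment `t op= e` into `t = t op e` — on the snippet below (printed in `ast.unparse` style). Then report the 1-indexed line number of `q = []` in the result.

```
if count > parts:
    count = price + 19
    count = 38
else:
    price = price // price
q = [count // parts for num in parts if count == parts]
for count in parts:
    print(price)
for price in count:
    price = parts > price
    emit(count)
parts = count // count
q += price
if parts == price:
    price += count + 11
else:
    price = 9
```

Transformed code:
if count > parts:
    count = price + 19
    count = 38
else:
    price = price // price
q = []
for num in parts:
    if count == parts:
        q.append(count // parts)
for count in parts:
    print(price)
for price in count:
    price = parts > price
    emit(count)
parts = count // count
q = q + price
if parts == price:
    price = price + (count + 11)
else:
    price = 9

6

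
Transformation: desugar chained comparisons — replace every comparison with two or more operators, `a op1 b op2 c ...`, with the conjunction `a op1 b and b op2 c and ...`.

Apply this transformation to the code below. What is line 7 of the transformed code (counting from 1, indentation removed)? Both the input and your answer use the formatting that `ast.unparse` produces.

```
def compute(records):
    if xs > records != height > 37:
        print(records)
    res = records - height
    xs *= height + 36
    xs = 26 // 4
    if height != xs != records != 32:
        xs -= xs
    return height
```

Transformed code:
def compute(records):
    if xs > records and records != height and (height > 37):
        print(records)
    res = records - height
    xs *= height + 36
    xs = 26 // 4
    if height != xs and xs != records and (records != 32):
        xs -= xs
    return height

if height != xs and xs != records and (records != 32):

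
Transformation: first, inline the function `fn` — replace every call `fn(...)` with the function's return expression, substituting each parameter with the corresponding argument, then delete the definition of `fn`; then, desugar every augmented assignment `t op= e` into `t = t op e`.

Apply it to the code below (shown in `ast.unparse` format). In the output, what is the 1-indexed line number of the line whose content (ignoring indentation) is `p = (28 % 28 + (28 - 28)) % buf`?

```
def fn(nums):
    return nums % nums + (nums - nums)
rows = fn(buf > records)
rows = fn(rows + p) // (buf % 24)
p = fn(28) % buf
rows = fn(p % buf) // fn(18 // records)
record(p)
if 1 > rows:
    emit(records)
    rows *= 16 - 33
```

Transformed code:
rows = (buf > records) % (buf > records) + ((buf > records) - (buf > records))
rows = ((rows + p) % (rows + p) + (rows + p - (rows + p))) // (buf % 24)
p = (28 % 28 + (28 - 28)) % buf
rows = (p % buf % (p % buf) + (p % buf - p % buf)) // (18 // records % (18 // records) + (18 // records - 18 // records))
record(p)
if 1 > rows:
    emit(records)
    rows = rows * (16 - 33)

3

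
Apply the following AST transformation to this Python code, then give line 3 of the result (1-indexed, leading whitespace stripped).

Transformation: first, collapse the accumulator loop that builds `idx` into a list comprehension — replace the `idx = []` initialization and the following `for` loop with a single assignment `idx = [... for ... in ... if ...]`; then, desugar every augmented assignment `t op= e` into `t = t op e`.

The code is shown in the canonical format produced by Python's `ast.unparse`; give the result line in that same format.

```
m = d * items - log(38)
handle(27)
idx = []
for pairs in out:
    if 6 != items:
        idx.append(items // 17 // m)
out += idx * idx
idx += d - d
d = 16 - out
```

Transformed code:
m = d * items - log(38)
handle(27)
idx = [items // 17 // m for pairs in out if 6 != items]
out = out + idx * idx
idx = idx + (d - d)
d = 16 - out

idx = [items // 17 // m for pairs in out if 6 != items]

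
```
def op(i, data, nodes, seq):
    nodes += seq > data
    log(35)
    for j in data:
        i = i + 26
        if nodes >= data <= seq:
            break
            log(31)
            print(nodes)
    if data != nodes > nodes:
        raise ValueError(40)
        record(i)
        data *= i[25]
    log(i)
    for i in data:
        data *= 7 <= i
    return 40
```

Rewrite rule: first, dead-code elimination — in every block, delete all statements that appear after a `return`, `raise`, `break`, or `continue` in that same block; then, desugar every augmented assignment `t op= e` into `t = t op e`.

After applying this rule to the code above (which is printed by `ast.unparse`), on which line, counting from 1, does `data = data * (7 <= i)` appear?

12

Transformed code:
def op(i, data, nodes, seq):
    nodes = nodes + (seq > data)
    log(35)
    for j in data:
        i = i + 26
        if nodes >= data <= seq:
            break
    if data != nodes > nodes:
        raise ValueError(40)
    log(i)
    for i in data:
        data = data * (7 <= i)
    return 40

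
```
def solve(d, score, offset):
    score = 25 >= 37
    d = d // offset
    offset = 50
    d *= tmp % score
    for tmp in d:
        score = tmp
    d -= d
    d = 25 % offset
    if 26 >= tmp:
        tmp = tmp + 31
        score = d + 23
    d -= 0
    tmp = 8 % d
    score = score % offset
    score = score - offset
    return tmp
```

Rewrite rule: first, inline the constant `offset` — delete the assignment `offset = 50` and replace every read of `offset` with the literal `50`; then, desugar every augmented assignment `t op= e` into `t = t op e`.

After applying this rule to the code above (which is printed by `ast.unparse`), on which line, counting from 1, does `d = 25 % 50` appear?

8

Transformed code:
def solve(d, score, offset):
    score = 25 >= 37
    d = d // 50
    d = d * (tmp % score)
    for tmp in d:
        score = tmp
    d = d - d
    d = 25 % 50
    if 26 >= tmp:
        tmp = tmp + 31
        score = d + 23
    d = d - 0
    tmp = 8 % d
    score = score % 50
    score = score - 50
    return tmp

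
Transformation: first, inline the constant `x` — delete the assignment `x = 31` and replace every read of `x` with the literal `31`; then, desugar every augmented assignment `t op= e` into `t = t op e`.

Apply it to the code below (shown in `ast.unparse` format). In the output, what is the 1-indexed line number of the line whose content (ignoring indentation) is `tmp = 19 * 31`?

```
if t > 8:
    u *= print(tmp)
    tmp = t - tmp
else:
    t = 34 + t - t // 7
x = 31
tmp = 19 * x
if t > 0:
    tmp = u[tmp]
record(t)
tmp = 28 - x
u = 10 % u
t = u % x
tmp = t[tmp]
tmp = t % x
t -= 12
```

6

Transformed code:
if t > 8:
    u = u * print(tmp)
    tmp = t - tmp
else:
    t = 34 + t - t // 7
tmp = 19 * 31
if t > 0:
    tmp = u[tmp]
record(t)
tmp = 28 - 31
u = 10 % u
t = u % 31
tmp = t[tmp]
tmp = t % 31
t = t - 12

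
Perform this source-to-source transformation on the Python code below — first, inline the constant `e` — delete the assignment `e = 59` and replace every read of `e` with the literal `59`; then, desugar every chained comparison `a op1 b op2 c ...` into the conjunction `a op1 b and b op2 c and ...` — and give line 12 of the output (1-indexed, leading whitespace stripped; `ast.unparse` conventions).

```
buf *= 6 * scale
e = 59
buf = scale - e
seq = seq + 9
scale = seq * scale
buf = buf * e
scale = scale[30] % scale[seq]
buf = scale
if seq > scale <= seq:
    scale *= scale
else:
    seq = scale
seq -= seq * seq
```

Transformed code:
buf *= 6 * scale
buf = scale - 59
seq = seq + 9
scale = seq * scale
buf = buf * 59
scale = scale[30] % scale[seq]
buf = scale
if seq > scale and scale <= seq:
    scale *= scale
else:
    seq = scale
seq -= seq * seq

seq -= seq * seq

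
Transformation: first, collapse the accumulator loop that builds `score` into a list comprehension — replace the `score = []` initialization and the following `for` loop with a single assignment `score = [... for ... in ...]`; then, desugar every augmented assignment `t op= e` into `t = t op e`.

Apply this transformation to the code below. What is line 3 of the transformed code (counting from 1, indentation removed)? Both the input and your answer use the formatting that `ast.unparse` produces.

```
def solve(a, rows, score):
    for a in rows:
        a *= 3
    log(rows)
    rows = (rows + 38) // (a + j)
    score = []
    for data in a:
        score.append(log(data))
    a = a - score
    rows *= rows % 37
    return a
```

Transformed code:
def solve(a, rows, score):
    for a in rows:
        a = a * 3
    log(rows)
    rows = (rows + 38) // (a + j)
    score = [log(data) for data in a]
    a = a - score
    rows = rows * (rows % 37)
    return a

a = a * 3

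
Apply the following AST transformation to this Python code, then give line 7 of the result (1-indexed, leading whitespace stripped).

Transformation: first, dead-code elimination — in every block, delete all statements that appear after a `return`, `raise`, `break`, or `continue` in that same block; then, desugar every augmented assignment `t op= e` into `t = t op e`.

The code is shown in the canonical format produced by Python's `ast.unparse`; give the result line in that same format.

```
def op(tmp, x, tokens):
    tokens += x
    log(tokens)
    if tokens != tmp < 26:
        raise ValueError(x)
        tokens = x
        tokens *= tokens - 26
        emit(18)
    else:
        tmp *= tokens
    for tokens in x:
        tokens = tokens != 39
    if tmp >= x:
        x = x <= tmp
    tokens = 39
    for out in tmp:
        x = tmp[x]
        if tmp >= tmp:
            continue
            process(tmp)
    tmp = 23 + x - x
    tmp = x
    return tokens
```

tmp = tmp * tokens

Transformed code:
def op(tmp, x, tokens):
    tokens = tokens + x
    log(tokens)
    if tokens != tmp < 26:
        raise ValueError(x)
    else:
        tmp = tmp * tokens
    for tokens in x:
        tokens = tokens != 39
    if tmp >= x:
        x = x <= tmp
    tokens = 39
    for out in tmp:
        x = tmp[x]
        if tmp >= tmp:
            continue
    tmp = 23 + x - x
    tmp = x
    return tokens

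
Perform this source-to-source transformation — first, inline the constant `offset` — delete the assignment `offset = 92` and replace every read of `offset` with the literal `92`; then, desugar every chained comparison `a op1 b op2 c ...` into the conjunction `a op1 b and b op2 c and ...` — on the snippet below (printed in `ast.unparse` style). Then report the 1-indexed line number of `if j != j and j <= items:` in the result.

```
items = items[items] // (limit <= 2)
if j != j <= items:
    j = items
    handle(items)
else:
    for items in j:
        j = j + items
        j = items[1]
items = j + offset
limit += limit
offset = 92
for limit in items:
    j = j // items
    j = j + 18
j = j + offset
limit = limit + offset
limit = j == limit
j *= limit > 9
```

2

Transformed code:
items = items[items] // (limit <= 2)
if j != j and j <= items:
    j = items
    handle(items)
else:
    for items in j:
        j = j + items
        j = items[1]
items = j + 92
limit += limit
for limit in items:
    j = j // items
    j = j + 18
j = j + 92
limit = limit + 92
limit = j == limit
j *= limit > 9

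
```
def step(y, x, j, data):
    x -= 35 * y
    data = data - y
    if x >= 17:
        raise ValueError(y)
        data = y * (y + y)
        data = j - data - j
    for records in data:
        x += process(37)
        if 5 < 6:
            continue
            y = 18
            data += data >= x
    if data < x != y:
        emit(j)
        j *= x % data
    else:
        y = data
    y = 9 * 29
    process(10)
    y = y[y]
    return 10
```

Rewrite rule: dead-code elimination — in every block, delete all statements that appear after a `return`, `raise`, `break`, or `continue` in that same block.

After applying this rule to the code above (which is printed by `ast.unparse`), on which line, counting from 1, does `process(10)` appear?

Transformed code:
def step(y, x, j, data):
    x -= 35 * y
    data = data - y
    if x >= 17:
        raise ValueError(y)
    for records in data:
        x += process(37)
        if 5 < 6:
            continue
    if data < x != y:
        emit(j)
        j *= x % data
    else:
        y = data
    y = 9 * 29
    process(10)
    y = y[y]
    return 10

16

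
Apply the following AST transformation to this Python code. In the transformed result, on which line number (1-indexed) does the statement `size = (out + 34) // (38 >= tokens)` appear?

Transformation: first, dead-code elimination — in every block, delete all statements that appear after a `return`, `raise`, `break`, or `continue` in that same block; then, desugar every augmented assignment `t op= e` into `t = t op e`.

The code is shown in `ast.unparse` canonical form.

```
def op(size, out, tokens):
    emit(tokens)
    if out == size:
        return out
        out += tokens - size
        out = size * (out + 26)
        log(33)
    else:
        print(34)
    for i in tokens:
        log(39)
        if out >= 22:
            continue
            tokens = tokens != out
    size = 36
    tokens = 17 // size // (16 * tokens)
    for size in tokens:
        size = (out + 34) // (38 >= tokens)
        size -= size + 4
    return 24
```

14

Transformed code:
def op(size, out, tokens):
    emit(tokens)
    if out == size:
        return out
    else:
        print(34)
    for i in tokens:
        log(39)
        if out >= 22:
            continue
    size = 36
    tokens = 17 // size // (16 * tokens)
    for size in tokens:
        size = (out + 34) // (38 >= tokens)
        size = size - (size + 4)
    return 24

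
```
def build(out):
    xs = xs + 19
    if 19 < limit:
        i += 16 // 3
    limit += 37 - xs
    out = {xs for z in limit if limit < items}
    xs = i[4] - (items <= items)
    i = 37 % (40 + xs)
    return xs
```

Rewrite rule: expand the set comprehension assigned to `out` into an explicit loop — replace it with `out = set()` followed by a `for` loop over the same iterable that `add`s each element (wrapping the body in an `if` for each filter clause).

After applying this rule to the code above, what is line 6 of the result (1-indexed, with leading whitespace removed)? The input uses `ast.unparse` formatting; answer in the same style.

Transformed code:
def build(out):
    xs = xs + 19
    if 19 < limit:
        i += 16 // 3
    limit += 37 - xs
    out = set()
    for z in limit:
        if limit < items:
            out.add(xs)
    xs = i[4] - (items <= items)
    i = 37 % (40 + xs)
    return xs

out = set()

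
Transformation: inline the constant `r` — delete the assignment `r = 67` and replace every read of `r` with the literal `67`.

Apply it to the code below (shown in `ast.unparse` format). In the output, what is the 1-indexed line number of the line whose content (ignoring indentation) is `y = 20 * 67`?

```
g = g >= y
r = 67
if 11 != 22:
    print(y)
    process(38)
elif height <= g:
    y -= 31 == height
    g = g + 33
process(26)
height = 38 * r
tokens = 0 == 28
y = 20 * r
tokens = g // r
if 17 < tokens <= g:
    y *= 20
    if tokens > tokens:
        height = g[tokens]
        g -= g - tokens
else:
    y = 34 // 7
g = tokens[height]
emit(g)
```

Transformed code:
g = g >= y
if 11 != 22:
    print(y)
    process(38)
elif height <= g:
    y -= 31 == height
    g = g + 33
process(26)
height = 38 * 67
tokens = 0 == 28
y = 20 * 67
tokens = g // 67
if 17 < tokens <= g:
    y *= 20
    if tokens > tokens:
        height = g[tokens]
        g -= g - tokens
else:
    y = 34 // 7
g = tokens[height]
emit(g)

11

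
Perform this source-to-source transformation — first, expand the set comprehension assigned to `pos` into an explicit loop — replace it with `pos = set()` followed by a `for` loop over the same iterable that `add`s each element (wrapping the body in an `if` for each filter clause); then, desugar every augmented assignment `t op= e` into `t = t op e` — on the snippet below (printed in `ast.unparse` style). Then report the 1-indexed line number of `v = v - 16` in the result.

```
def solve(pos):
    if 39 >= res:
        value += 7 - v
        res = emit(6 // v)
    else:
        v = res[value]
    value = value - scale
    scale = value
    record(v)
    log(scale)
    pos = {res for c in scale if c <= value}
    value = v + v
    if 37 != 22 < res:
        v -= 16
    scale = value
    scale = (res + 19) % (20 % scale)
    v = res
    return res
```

17

Transformed code:
def solve(pos):
    if 39 >= res:
        value = value + (7 - v)
        res = emit(6 // v)
    else:
        v = res[value]
    value = value - scale
    scale = value
    record(v)
    log(scale)
    pos = set()
    for c in scale:
        if c <= value:
            pos.add(res)
    value = v + v
    if 37 != 22 < res:
        v = v - 16
    scale = value
    scale = (res + 19) % (20 % scale)
    v = res
    return res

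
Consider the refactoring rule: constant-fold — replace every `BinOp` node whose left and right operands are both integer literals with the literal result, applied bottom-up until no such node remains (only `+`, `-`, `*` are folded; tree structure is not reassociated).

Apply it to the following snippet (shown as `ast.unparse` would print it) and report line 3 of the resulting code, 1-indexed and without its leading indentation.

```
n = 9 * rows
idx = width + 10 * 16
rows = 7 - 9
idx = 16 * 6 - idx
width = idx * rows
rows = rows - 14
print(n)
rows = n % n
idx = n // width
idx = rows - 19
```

Transformed code:
n = 9 * rows
idx = width + 160
rows = -2
idx = 96 - idx
width = idx * rows
rows = rows - 14
print(n)
rows = n % n
idx = n // width
idx = rows - 19

rows = -2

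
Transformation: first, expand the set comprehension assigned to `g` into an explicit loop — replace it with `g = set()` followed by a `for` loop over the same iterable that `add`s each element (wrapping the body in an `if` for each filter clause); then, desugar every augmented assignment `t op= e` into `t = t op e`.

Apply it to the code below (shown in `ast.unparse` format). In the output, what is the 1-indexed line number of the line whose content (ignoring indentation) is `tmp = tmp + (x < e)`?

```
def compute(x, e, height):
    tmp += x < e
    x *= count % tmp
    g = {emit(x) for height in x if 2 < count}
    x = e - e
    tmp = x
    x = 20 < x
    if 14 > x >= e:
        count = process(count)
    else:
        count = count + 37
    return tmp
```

Transformed code:
def compute(x, e, height):
    tmp = tmp + (x < e)
    x = x * (count % tmp)
    g = set()
    for height in x:
        if 2 < count:
            g.add(emit(x))
    x = e - e
    tmp = x
    x = 20 < x
    if 14 > x >= e:
        count = process(count)
    else:
        count = count + 37
    return tmp

2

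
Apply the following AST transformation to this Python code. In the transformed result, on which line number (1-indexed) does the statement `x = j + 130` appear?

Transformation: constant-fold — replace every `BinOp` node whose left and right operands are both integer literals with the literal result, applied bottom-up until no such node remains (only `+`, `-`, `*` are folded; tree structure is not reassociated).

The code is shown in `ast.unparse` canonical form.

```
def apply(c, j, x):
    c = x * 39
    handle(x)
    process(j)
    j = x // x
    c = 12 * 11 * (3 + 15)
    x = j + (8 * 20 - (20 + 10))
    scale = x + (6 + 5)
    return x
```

Transformed code:
def apply(c, j, x):
    c = x * 39
    handle(x)
    process(j)
    j = x // x
    c = 2376
    x = j + 130
    scale = x + 11
    return x

7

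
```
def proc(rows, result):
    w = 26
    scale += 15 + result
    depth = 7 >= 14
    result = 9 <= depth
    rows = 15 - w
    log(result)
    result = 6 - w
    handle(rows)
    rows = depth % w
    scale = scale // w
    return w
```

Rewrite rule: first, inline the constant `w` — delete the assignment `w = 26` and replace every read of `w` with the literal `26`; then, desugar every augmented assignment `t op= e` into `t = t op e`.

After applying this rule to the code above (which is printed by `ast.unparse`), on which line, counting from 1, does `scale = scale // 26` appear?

10

Transformed code:
def proc(rows, result):
    scale = scale + (15 + result)
    depth = 7 >= 14
    result = 9 <= depth
    rows = 15 - 26
    log(result)
    result = 6 - 26
    handle(rows)
    rows = depth % 26
    scale = scale // 26
    return 26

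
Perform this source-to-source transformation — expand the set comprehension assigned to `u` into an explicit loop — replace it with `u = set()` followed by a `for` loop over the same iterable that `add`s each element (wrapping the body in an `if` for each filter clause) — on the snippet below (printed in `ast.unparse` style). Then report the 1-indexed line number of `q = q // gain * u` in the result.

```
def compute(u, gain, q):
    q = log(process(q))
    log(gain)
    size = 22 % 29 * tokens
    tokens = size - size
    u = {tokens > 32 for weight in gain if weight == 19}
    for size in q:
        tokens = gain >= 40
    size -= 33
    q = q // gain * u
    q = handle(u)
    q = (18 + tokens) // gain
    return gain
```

13

Transformed code:
def compute(u, gain, q):
    q = log(process(q))
    log(gain)
    size = 22 % 29 * tokens
    tokens = size - size
    u = set()
    for weight in gain:
        if weight == 19:
            u.add(tokens > 32)
    for size in q:
        tokens = gain >= 40
    size -= 33
    q = q // gain * u
    q = handle(u)
    q = (18 + tokens) // gain
    return gain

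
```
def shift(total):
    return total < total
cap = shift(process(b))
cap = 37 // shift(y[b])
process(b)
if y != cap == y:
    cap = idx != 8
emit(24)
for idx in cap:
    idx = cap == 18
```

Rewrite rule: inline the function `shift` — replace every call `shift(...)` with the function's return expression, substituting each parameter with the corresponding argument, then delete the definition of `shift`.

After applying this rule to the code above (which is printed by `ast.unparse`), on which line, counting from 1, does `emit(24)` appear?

6

Transformed code:
cap = process(b) < process(b)
cap = 37 // (y[b] < y[b])
process(b)
if y != cap == y:
    cap = idx != 8
emit(24)
for idx in cap:
    idx = cap == 18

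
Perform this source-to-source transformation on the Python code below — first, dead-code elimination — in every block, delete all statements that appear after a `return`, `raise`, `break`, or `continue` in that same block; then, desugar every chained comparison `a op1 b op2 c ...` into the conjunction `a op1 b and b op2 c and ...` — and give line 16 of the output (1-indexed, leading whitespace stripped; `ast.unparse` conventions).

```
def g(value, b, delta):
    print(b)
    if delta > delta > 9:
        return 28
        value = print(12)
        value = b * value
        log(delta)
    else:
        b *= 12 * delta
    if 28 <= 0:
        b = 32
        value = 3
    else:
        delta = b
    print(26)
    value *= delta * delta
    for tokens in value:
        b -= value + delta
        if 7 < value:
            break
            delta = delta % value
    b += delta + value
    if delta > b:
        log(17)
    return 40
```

if 7 < value:

Transformed code:
def g(value, b, delta):
    print(b)
    if delta > delta and delta > 9:
        return 28
    else:
        b *= 12 * delta
    if 28 <= 0:
        b = 32
        value = 3
    else:
        delta = b
    print(26)
    value *= delta * delta
    for tokens in value:
        b -= value + delta
        if 7 < value:
            break
    b += delta + value
    if delta > b:
        log(17)
    return 40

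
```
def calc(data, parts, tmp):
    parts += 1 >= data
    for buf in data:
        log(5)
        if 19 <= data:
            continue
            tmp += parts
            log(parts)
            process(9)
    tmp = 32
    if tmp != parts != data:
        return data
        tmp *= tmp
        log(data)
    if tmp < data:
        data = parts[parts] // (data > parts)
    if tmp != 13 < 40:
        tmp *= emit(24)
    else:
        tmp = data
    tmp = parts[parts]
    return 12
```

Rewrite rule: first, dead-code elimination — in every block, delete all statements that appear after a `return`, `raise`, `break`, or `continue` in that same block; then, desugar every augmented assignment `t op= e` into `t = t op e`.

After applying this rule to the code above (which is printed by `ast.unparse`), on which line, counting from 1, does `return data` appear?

9

Transformed code:
def calc(data, parts, tmp):
    parts = parts + (1 >= data)
    for buf in data:
        log(5)
        if 19 <= data:
            continue
    tmp = 32
    if tmp != parts != data:
        return data
    if tmp < data:
        data = parts[parts] // (data > parts)
    if tmp != 13 < 40:
        tmp = tmp * emit(24)
    else:
        tmp = data
    tmp = parts[parts]
    return 12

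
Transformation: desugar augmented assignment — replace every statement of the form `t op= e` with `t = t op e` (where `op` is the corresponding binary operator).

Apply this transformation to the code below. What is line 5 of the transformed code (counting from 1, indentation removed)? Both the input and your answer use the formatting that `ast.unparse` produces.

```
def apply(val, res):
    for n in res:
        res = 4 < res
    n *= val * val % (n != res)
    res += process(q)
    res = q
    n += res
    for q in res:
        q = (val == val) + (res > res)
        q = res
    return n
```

res = res + process(q)

Transformed code:
def apply(val, res):
    for n in res:
        res = 4 < res
    n = n * (val * val % (n != res))
    res = res + process(q)
    res = q
    n = n + res
    for q in res:
        q = (val == val) + (res > res)
        q = res
    return n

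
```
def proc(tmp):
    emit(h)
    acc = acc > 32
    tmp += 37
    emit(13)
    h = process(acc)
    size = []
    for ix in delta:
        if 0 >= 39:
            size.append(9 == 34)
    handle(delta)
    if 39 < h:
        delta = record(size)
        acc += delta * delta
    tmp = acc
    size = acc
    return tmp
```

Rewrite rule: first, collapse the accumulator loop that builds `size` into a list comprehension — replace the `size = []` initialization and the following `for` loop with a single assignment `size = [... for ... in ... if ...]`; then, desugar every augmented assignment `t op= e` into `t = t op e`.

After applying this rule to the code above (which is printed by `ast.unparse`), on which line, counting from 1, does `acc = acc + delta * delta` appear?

Transformed code:
def proc(tmp):
    emit(h)
    acc = acc > 32
    tmp = tmp + 37
    emit(13)
    h = process(acc)
    size = [9 == 34 for ix in delta if 0 >= 39]
    handle(delta)
    if 39 < h:
        delta = record(size)
        acc = acc + delta * delta
    tmp = acc
    size = acc
    return tmp

11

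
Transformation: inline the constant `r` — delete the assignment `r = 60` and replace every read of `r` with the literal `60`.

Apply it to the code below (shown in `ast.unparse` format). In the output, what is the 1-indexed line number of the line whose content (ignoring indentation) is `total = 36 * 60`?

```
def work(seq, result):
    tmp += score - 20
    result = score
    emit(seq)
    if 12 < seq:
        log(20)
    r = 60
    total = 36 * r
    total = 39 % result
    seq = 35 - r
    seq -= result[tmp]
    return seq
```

Transformed code:
def work(seq, result):
    tmp += score - 20
    result = score
    emit(seq)
    if 12 < seq:
        log(20)
    total = 36 * 60
    total = 39 % result
    seq = 35 - 60
    seq -= result[tmp]
    return seq

7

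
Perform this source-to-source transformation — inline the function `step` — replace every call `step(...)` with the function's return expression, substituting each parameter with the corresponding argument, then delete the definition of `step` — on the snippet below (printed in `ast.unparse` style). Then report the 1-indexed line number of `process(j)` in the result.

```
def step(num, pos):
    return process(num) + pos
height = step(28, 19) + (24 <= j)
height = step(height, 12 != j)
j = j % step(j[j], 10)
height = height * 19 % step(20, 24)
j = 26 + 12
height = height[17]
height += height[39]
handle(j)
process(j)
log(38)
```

Transformed code:
height = process(28) + 19 + (24 <= j)
height = process(height) + (12 != j)
j = j % (process(j[j]) + 10)
height = height * 19 % (process(20) + 24)
j = 26 + 12
height = height[17]
height += height[39]
handle(j)
process(j)
log(38)

9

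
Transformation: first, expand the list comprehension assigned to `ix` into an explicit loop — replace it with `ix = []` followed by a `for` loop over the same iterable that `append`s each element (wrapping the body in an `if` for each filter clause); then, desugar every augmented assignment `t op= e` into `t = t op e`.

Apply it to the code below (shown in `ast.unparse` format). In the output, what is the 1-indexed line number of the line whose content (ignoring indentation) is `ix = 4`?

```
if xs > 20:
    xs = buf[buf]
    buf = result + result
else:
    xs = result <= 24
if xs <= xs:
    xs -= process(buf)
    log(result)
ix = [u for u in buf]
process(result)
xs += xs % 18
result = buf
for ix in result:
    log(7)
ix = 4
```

17

Transformed code:
if xs > 20:
    xs = buf[buf]
    buf = result + result
else:
    xs = result <= 24
if xs <= xs:
    xs = xs - process(buf)
    log(result)
ix = []
for u in buf:
    ix.append(u)
process(result)
xs = xs + xs % 18
result = buf
for ix in result:
    log(7)
ix = 4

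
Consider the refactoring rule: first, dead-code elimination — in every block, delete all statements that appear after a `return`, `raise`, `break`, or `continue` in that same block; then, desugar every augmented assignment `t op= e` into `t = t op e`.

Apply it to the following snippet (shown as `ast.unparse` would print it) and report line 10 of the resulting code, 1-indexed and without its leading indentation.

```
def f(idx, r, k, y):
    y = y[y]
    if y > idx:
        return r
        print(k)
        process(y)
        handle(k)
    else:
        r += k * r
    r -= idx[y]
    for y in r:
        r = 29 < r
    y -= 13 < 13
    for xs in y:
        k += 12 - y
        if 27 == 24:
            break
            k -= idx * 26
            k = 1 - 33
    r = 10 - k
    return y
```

Transformed code:
def f(idx, r, k, y):
    y = y[y]
    if y > idx:
        return r
    else:
        r = r + k * r
    r = r - idx[y]
    for y in r:
        r = 29 < r
    y = y - (13 < 13)
    for xs in y:
        k = k + (12 - y)
        if 27 == 24:
            break
    r = 10 - k
    return y

y = y - (13 < 13)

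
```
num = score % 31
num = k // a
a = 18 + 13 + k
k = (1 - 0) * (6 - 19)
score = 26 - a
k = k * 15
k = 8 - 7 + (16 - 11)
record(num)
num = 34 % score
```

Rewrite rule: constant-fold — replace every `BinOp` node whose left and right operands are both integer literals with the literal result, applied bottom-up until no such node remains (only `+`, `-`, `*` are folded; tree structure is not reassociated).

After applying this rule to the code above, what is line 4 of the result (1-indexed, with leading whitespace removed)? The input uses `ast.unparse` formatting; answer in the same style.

Transformed code:
num = score % 31
num = k // a
a = 31 + k
k = -13
score = 26 - a
k = k * 15
k = 6
record(num)
num = 34 % score

k = -13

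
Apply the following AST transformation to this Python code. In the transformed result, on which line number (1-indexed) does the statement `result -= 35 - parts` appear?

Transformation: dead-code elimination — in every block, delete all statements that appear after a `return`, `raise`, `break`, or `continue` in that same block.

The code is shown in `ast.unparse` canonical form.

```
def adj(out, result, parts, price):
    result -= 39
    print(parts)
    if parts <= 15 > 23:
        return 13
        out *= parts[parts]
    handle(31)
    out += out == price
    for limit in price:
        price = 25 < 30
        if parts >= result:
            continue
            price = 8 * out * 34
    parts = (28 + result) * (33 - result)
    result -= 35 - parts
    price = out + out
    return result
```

Transformed code:
def adj(out, result, parts, price):
    result -= 39
    print(parts)
    if parts <= 15 > 23:
        return 13
    handle(31)
    out += out == price
    for limit in price:
        price = 25 < 30
        if parts >= result:
            continue
    parts = (28 + result) * (33 - result)
    result -= 35 - parts
    price = out + out
    return result

13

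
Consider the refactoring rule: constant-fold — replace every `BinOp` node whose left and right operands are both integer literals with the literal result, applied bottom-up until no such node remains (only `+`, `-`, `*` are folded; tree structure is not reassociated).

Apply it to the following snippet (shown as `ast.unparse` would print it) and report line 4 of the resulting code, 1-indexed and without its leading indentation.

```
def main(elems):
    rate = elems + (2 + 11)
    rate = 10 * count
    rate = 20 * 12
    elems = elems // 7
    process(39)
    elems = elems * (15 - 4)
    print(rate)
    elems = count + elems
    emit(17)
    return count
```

Transformed code:
def main(elems):
    rate = elems + 13
    rate = 10 * count
    rate = 240
    elems = elems // 7
    process(39)
    elems = elems * 11
    print(rate)
    elems = count + elems
    emit(17)
    return count

rate = 240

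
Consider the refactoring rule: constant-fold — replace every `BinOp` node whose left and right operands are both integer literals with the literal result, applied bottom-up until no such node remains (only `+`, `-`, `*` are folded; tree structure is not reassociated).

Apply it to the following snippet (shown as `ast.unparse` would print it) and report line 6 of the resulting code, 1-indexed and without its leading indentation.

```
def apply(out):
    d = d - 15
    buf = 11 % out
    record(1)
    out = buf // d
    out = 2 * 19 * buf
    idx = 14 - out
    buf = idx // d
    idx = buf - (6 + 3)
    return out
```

out = 38 * buf

Transformed code:
def apply(out):
    d = d - 15
    buf = 11 % out
    record(1)
    out = buf // d
    out = 38 * buf
    idx = 14 - out
    buf = idx // d
    idx = buf - 9
    return out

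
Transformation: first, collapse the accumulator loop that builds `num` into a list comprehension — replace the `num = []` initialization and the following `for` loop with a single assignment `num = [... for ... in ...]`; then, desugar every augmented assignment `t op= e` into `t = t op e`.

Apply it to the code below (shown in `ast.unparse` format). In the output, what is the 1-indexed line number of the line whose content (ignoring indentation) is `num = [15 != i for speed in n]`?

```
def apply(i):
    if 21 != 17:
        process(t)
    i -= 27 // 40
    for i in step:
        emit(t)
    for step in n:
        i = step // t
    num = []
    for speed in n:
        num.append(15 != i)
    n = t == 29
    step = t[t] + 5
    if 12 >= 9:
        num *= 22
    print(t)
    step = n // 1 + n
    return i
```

9

Transformed code:
def apply(i):
    if 21 != 17:
        process(t)
    i = i - 27 // 40
    for i in step:
        emit(t)
    for step in n:
        i = step // t
    num = [15 != i for speed in n]
    n = t == 29
    step = t[t] + 5
    if 12 >= 9:
        num = num * 22
    print(t)
    step = n // 1 + n
    return i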